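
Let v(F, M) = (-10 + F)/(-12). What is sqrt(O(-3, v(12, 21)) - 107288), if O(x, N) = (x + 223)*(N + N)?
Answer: 2*I*sqrt(241563)/3 ≈ 327.66*I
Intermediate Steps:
v(F, M) = 5/6 - F/12 (v(F, M) = (-10 + F)*(-1/12) = 5/6 - F/12)
O(x, N) = 2*N*(223 + x) (O(x, N) = (223 + x)*(2*N) = 2*N*(223 + x))
sqrt(O(-3, v(12, 21)) - 107288) = sqrt(2*(5/6 - 1/12*12)*(223 - 3) - 107288) = sqrt(2*(5/6 - 1)*220 - 107288) = sqrt(2*(-1/6)*220 - 107288) = sqrt(-220/3 - 107288) = sqrt(-322084/3) = 2*I*sqrt(241563)/3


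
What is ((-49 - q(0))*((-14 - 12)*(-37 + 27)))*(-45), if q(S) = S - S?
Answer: 573300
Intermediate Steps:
q(S) = 0
((-49 - q(0))*((-14 - 12)*(-37 + 27)))*(-45) = ((-49 - 1*0)*((-14 - 12)*(-37 + 27)))*(-45) = ((-49 + 0)*(-26*(-10)))*(-45) = -49*260*(-45) = -12740*(-45) = 573300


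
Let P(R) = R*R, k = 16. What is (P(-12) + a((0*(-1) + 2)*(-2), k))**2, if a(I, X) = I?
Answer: 19600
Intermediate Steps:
P(R) = R**2
(P(-12) + a((0*(-1) + 2)*(-2), k))**2 = ((-12)**2 + (0*(-1) + 2)*(-2))**2 = (144 + (0 + 2)*(-2))**2 = (144 + 2*(-2))**2 = (144 - 4)**2 = 140**2 = 19600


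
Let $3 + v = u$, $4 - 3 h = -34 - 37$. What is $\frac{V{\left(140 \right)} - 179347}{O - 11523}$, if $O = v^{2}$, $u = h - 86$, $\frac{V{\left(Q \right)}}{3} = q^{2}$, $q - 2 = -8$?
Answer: $\frac{179239}{7427} \approx 24.133$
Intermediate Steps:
$q = -6$ ($q = 2 - 8 = -6$)
$V{\left(Q \right)} = 108$ ($V{\left(Q \right)} = 3 \left(-6\right)^{2} = 3 \cdot 36 = 108$)
$h = 25$ ($h = \frac{4}{3} - \frac{-34 - 37}{3} = \frac{4}{3} - - \frac{71}{3} = \frac{4}{3} + \frac{71}{3} = 25$)
$u = -61$ ($u = 25 - 86 = -61$)
$v = -64$ ($v = -3 - 61 = -64$)
$O = 4096$ ($O = \left(-64\right)^{2} = 4096$)
$\frac{V{\left(140 \right)} - 179347}{O - 11523} = \frac{108 - 179347}{4096 - 11523} = - \frac{179239}{-7427} = \left(-179239\right) \left(- \frac{1}{7427}\right) = \frac{179239}{7427}$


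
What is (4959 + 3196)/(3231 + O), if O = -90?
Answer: 8155/3141 ≈ 2.5963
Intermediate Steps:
(4959 + 3196)/(3231 + O) = (4959 + 3196)/(3231 - 90) = 8155/3141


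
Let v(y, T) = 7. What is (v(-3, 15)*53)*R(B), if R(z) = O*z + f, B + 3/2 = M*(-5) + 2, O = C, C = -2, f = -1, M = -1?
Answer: -4452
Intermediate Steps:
O = -2
B = 11/2 (B = -3/2 + (-1*(-5) + 2) = -3/2 + (5 + 2) = -3/2 + 7 = 11/2 ≈ 5.5000)
R(z) = -1 - 2*z (R(z) = -2*z - 1 = -1 - 2*z)
(v(-3, 15)*53)*R(B) = (7*53)*(-1 - 2*11/2) = 371*(-1 - 11) = 371*(-12) = -4452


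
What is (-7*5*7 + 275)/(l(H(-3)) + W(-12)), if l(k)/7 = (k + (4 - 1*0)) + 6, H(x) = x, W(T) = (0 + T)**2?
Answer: 30/193 ≈ 0.15544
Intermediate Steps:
W(T) = T**2
l(k) = 70 + 7*k (l(k) = 7*((k + (4 - 1*0)) + 6) = 7*((k + (4 + 0)) + 6) = 7*((k + 4) + 6) = 7*((4 + k) + 6) = 7*(10 + k) = 70 + 7*k)
(-7*5*7 + 275)/(l(H(-3)) + W(-12)) = (-7*5*7 + 275)/((70 + 7*(-3)) + (-12)**2) = (-35*7 + 275)/((70 - 21) + 144) = (-245 + 275)/(49 + 144) = 30/193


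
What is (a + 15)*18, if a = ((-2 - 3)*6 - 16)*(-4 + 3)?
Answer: 1098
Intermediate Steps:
a = 46 (a = (-5*6 - 16)*(-1) = (-30 - 16)*(-1) = -46*(-1) = 46)
(a + 15)*18 = (46 + 15)*18 = 61*18 = 1098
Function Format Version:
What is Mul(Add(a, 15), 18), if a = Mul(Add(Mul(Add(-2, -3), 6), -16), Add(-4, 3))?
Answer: 1098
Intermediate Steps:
a = 46 (a = Mul(Add(Mul(-5, 6), -16), -1) = Mul(Add(-30, -16), -1) = Mul(-46, -1) = 46)
Mul(Add(a, 15), 18) = Mul(Add(46, 15), 18) = Mul(61, 18) = 1098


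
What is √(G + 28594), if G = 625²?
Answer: √419219 ≈ 647.47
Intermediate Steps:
G = 390625
√(G + 28594) = √(390625 + 28594) = √419219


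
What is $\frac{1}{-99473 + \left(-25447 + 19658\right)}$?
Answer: $- \frac{1}{105262} \approx -9.5001 \cdot 10^{-6}$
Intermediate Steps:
$\frac{1}{-99473 + \left(-25447 + 19658\right)} = \frac{1}{-99473 - 5789} = \frac{1}{-105262} = - \frac{1}{105262}$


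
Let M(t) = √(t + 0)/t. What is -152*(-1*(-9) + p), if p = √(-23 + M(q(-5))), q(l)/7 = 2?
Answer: -1368 - 76*I*√(4508 - 14*√14)/7 ≈ -1368.0 - 724.72*I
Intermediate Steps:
q(l) = 14 (q(l) = 7*2 = 14)
M(t) = t^(-½) (M(t) = √t/t = t^(-½))
p = √(-23 + √14/14) (p = √(-23 + 14^(-½)) = √(-23 + √14/14) ≈ 4.7679*I)
-152*(-1*(-9) + p) = -152*(-1*(-9) + √(-4508 + 14*√14)/14) = -152*(9 + √(-4508 + 14*√14)/14) = -1368 - 76*√(-4508 + 14*√14)/7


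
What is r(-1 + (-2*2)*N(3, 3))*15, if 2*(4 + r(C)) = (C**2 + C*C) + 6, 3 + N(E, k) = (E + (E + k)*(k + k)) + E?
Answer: 369720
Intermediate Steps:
N(E, k) = -3 + 2*E + 2*k*(E + k) (N(E, k) = -3 + ((E + (E + k)*(k + k)) + E) = -3 + ((E + (E + k)*(2*k)) + E) = -3 + ((E + 2*k*(E + k)) + E) = -3 + (2*E + 2*k*(E + k)) = -3 + 2*E + 2*k*(E + k))
r(C) = -1 + C**2 (r(C) = -4 + ((C**2 + C*C) + 6)/2 = -4 + ((C**2 + C**2) + 6)/2 = -4 + (2*C**2 + 6)/2 = -4 + (6 + 2*C**2)/2 = -4 + (3 + C**2) = -1 + C**2)
r(-1 + (-2*2)*N(3, 3))*15 = (-1 + (-1 + (-2*2)*(-3 + 2*3 + 2*3**2 + 2*3*3))**2)*15 = (-1 + (-1 - 4*(-3 + 6 + 2*9 + 18))**2)*15 = (-1 + (-1 - 4*(-3 + 6 + 18 + 18))**2)*15 = (-1 + (-1 - 4*39)**2)*15 = (-1 + (-1 - 156)**2)*15 = (-1 + (-157)**2)*15 = (-1 + 24649)*15 = 24648*15 = 369720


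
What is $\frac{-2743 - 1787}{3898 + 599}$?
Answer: $- \frac{1510}{1499} \approx -1.0073$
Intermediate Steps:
$\frac{-2743 - 1787}{3898 + 599} = - \frac{4530}{4497} = \left(-4530\right) \frac{1}{4497} = - \frac{1510}{1499}$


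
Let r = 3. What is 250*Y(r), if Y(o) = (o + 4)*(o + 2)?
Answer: 8750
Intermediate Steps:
Y(o) = (2 + o)*(4 + o) (Y(o) = (4 + o)*(2 + o) = (2 + o)*(4 + o))
250*Y(r) = 250*(8 + 3² + 6*3) = 250*(8 + 9 + 18) = 250*35 = 8750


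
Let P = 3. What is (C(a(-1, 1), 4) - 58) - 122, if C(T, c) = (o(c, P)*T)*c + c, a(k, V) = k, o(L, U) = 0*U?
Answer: -176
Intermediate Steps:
o(L, U) = 0
C(T, c) = c (C(T, c) = (0*T)*c + c = 0*c + c = 0 + c = c)
(C(a(-1, 1), 4) - 58) - 122 = (4 - 58) - 122 = -54 - 122 = -176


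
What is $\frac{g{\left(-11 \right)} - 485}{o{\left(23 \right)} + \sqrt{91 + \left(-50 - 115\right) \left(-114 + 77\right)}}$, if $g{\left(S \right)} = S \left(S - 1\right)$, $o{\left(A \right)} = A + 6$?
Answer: $\frac{10237}{5355} - \frac{706 \sqrt{1549}}{5355} \approx -3.2772$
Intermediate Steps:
$o{\left(A \right)} = 6 + A$
$g{\left(S \right)} = S \left(-1 + S\right)$
$\frac{g{\left(-11 \right)} - 485}{o{\left(23 \right)} + \sqrt{91 + \left(-50 - 115\right) \left(-114 + 77\right)}} = \frac{- 11 \left(-1 - 11\right) - 485}{\left(6 + 23\right) + \sqrt{91 + \left(-50 - 115\right) \left(-114 + 77\right)}} = \frac{\left(-11\right) \left(-12\right) - 485}{29 + \sqrt{91 - -6105}} = \frac{132 - 485}{29 + \sqrt{91 + 6105}} = - \frac{353}{29 + \sqrt{6196}} = - \frac{353}{29 + 2 \sqrt{1549}}$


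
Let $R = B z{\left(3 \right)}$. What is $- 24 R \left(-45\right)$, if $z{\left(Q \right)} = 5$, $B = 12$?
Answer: $64800$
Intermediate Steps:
$R = 60$ ($R = 12 \cdot 5 = 60$)
$- 24 R \left(-45\right) = \left(-24\right) 60 \left(-45\right) = \left(-1440\right) \left(-45\right) = 64800$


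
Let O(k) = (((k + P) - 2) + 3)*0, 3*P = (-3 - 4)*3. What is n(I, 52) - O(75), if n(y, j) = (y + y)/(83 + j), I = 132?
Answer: 88/45 ≈ 1.9556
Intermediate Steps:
P = -7 (P = ((-3 - 4)*3)/3 = (-7*3)/3 = (1/3)*(-21) = -7)
n(y, j) = 2*y/(83 + j) (n(y, j) = (2*y)/(83 + j) = 2*y/(83 + j))
O(k) = 0 (O(k) = (((k - 7) - 2) + 3)*0 = (((-7 + k) - 2) + 3)*0 = ((-9 + k) + 3)*0 = (-6 + k)*0 = 0)
n(I, 52) - O(75) = 2*132/(83 + 52) - 1*0 = 2*132/135 + 0 = 2*132*(1/135) + 0 = 88/45 + 0 = 88/45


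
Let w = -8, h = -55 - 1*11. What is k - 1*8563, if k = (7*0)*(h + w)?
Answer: -8563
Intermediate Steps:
h = -66 (h = -55 - 11 = -66)
k = 0 (k = (7*0)*(-66 - 8) = 0*(-74) = 0)
k - 1*8563 = 0 - 1*8563 = 0 - 8563 = -8563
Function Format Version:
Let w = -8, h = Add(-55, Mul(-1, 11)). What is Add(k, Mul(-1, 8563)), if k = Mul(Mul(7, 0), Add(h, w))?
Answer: -8563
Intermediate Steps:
h = -66 (h = Add(-55, -11) = -66)
k = 0 (k = Mul(Mul(7, 0), Add(-66, -8)) = Mul(0, -74) = 0)
Add(k, Mul(-1, 8563)) = Add(0, Mul(-1, 8563)) = Add(0, -8563) = -8563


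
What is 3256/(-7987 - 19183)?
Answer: -148/1235 ≈ -0.11984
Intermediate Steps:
3256/(-7987 - 19183) = 3256/(-27170) = 3256*(-1/27170) = -148/1235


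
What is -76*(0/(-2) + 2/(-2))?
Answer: 76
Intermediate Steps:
-76*(0/(-2) + 2/(-2)) = -76*(0*(-½) + 2*(-½)) = -76*(0 - 1) = -76*(-1) = 76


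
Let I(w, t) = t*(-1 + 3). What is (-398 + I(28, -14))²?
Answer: 181476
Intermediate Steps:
I(w, t) = 2*t (I(w, t) = t*2 = 2*t)
(-398 + I(28, -14))² = (-398 + 2*(-14))² = (-398 - 28)² = (-426)² = 181476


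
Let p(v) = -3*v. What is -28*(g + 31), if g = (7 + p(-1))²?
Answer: -3668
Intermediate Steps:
g = 100 (g = (7 - 3*(-1))² = (7 + 3)² = 10² = 100)
-28*(g + 31) = -28*(100 + 31) = -28*131 = -3668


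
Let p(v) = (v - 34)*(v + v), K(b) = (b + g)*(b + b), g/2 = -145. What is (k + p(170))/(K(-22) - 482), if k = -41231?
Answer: 5009/13246 ≈ 0.37815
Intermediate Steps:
g = -290 (g = 2*(-145) = -290)
K(b) = 2*b*(-290 + b) (K(b) = (b - 290)*(b + b) = (-290 + b)*(2*b) = 2*b*(-290 + b))
p(v) = 2*v*(-34 + v) (p(v) = (-34 + v)*(2*v) = 2*v*(-34 + v))
(k + p(170))/(K(-22) - 482) = (-41231 + 2*170*(-34 + 170))/(2*(-22)*(-290 - 22) - 482) = (-41231 + 2*170*136)/(2*(-22)*(-312) - 482) = (-41231 + 46240)/(13728 - 482) = 5009/13246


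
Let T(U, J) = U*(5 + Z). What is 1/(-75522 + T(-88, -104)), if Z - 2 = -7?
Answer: -1/75522 ≈ -1.3241e-5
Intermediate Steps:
Z = -5 (Z = 2 - 7 = -5)
T(U, J) = 0 (T(U, J) = U*(5 - 5) = U*0 = 0)
1/(-75522 + T(-88, -104)) = 1/(-75522 + 0) = 1/(-75522) = -1/75522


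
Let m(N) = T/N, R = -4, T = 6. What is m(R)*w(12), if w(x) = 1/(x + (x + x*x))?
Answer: -1/112 ≈ -0.0089286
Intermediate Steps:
m(N) = 6/N
w(x) = 1/(x² + 2*x) (w(x) = 1/(x + (x + x²)) = 1/(x² + 2*x))
m(R)*w(12) = (6/(-4))*(1/(12*(2 + 12))) = (6*(-¼))*((1/12)/14) = -1/(8*14) = -3/2*1/168 = -1/112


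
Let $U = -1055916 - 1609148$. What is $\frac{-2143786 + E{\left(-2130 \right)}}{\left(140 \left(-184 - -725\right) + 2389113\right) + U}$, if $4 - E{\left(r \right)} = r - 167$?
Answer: $\frac{2141485}{200211} \approx 10.696$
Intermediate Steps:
$U = -2665064$ ($U = -1055916 - 1609148 = -2665064$)
$E{\left(r \right)} = 171 - r$ ($E{\left(r \right)} = 4 - \left(r - 167\right) = 4 - \left(-167 + r\right) = 171 - r$)
$\frac{-2143786 + E{\left(-2130 \right)}}{\left(140 \left(-184 - -725\right) + 2389113\right) + U} = \frac{-2143786 + \left(171 - -2130\right)}{\left(140 \left(-184 - -725\right) + 2389113\right) - 2665064} = \frac{-2143786 + \left(171 + 2130\right)}{\left(140 \left(-184 + 725\right) + 2389113\right) - 2665064} = \frac{-2143786 + 2301}{\left(140 \cdot 541 + 2389113\right) - 2665064} = - \frac{2141485}{\left(75740 + 2389113\right) - 2665064} = - \frac{2141485}{2464853 - 2665064} = - \frac{2141485}{-200211} = \left(-2141485\right) \left(- \frac{1}{200211}\right) = \frac{2141485}{200211}$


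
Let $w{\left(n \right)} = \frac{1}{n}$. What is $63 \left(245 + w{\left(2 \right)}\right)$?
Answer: $\frac{30933}{2} \approx 15467.0$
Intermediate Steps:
$63 \left(245 + w{\left(2 \right)}\right) = 63 \left(245 + \frac{1}{2}\right) = 63 \cdot \frac{491}{2} = \frac{30933}{2}$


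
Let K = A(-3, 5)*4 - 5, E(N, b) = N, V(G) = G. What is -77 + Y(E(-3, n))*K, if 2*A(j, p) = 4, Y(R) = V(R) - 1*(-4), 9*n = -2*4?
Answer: -74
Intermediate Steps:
n = -8/9 (n = (-2*4)/9 = (⅑)*(-8) = -8/9 ≈ -0.88889)
Y(R) = 4 + R (Y(R) = R - 1*(-4) = R + 4 = 4 + R)
A(j, p) = 2 (A(j, p) = (½)*4 = 2)
K = 3 (K = 2*4 - 5 = 8 - 5 = 3)
-77 + Y(E(-3, n))*K = -77 + (4 - 3)*3 = -77 + 1*3 = -77 + 3 = -74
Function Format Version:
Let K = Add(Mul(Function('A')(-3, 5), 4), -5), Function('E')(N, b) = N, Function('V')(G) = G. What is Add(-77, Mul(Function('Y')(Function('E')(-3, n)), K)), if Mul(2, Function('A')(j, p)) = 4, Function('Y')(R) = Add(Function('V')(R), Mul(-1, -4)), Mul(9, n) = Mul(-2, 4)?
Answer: -74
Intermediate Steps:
n = Rational(-8, 9) (n = Mul(Rational(1, 9), Mul(-2, 4)) = Mul(Rational(1, 9), -8) = Rational(-8, 9) ≈ -0.88889)
Function('Y')(R) = Add(4, R) (Function('Y')(R) = Add(R, Mul(-1, -4)) = Add(R, 4) = Add(4, R))
Function('A')(j, p) = 2 (Function('A')(j, p) = Mul(Rational(1, 2), 4) = 2)
K = 3 (K = Add(Mul(2, 4), -5) = Add(8, -5) = 3)
Add(-77, Mul(Function('Y')(Function('E')(-3, n)), K)) = Add(-77, Mul(Add(4, -3), 3)) = Add(-77, Mul(1, 3)) = Add(-77, 3) = -74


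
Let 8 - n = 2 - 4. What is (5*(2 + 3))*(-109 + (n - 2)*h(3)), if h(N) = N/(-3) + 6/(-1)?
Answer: -4125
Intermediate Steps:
n = 10 (n = 8 - (2 - 4) = 8 - 1*(-2) = 8 + 2 = 10)
h(N) = -6 - N/3 (h(N) = N*(-1/3) + 6*(-1) = -N/3 - 6 = -6 - N/3)
(5*(2 + 3))*(-109 + (n - 2)*h(3)) = (5*(2 + 3))*(-109 + (10 - 2)*(-6 - 1/3*3)) = (5*5)*(-109 + 8*(-6 - 1)) = 25*(-109 + 8*(-7)) = 25*(-109 - 56) = 25*(-165) = -4125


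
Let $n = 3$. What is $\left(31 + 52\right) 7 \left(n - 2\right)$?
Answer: $581$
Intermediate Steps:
$\left(31 + 52\right) 7 \left(n - 2\right) = \left(31 + 52\right) 7 \left(3 - 2\right) = 83 \cdot 7 \cdot 1 = 83 \cdot 7 = 581$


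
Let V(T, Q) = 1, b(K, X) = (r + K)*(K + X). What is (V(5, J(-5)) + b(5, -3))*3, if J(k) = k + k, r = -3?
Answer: 15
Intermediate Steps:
J(k) = 2*k
b(K, X) = (-3 + K)*(K + X)
(V(5, J(-5)) + b(5, -3))*3 = (1 + (5² - 3*5 - 3*(-3) + 5*(-3)))*3 = (1 + (25 - 15 + 9 - 15))*3 = (1 + 4)*3 = 5*3 = 15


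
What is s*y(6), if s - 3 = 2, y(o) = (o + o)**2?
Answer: 720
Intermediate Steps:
y(o) = 4*o**2 (y(o) = (2*o)**2 = 4*o**2)
s = 5 (s = 3 + 2 = 5)
s*y(6) = 5*(4*6**2) = 5*(4*36) = 5*144 = 720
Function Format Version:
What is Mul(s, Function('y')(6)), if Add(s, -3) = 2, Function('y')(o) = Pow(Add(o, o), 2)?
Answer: 720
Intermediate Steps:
Function('y')(o) = Mul(4, Pow(o, 2)) (Function('y')(o) = Pow(Mul(2, o), 2) = Mul(4, Pow(o, 2)))
s = 5 (s = Add(3, 2) = 5)
Mul(s, Function('y')(6)) = Mul(5, Mul(4, Pow(6, 2))) = Mul(5, Mul(4, 36)) = Mul(5, 144) = 720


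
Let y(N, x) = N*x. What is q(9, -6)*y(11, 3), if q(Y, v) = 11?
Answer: 363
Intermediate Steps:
q(9, -6)*y(11, 3) = 11*(11*3) = 11*33 = 363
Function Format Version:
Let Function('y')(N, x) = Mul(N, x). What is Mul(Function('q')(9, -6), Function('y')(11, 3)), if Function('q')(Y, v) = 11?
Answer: 363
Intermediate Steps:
Mul(Function('q')(9, -6), Function('y')(11, 3)) = Mul(11, Mul(11, 3)) = Mul(11, 33) = 363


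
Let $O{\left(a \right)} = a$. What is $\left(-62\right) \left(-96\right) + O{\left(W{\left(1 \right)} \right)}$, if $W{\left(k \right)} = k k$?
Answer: $5953$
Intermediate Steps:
$W{\left(k \right)} = k^{2}$
$\left(-62\right) \left(-96\right) + O{\left(W{\left(1 \right)} \right)} = \left(-62\right) \left(-96\right) + 1^{2} = 5952 + 1 = 5953$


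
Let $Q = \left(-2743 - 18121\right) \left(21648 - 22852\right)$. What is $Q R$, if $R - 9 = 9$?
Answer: $452164608$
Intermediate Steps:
$R = 18$ ($R = 9 + 9 = 18$)
$Q = 25120256$ ($Q = \left(-20864\right) \left(-1204\right) = 25120256$)
$Q R = 25120256 \cdot 18 = 452164608$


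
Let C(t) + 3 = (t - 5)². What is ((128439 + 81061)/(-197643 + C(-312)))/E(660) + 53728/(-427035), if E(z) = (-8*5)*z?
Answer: -459066301273/3651070675560 ≈ -0.12573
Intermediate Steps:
C(t) = -3 + (-5 + t)² (C(t) = -3 + (t - 5)² = -3 + (-5 + t)²)
E(z) = -40*z
((128439 + 81061)/(-197643 + C(-312)))/E(660) + 53728/(-427035) = ((128439 + 81061)/(-197643 + (-3 + (-5 - 312)²)))/((-40*660)) + 53728/(-427035) = (209500/(-197643 + (-3 + (-317)²)))/(-26400) + 53728*(-1/427035) = (209500/(-197643 + (-3 + 100489)))*(-1/26400) - 53728/427035 = (209500/(-197643 + 100486))*(-1/26400) - 53728/427035 = (209500/(-97157))*(-1/26400) - 53728/427035 = (209500*(-1/97157))*(-1/26400) - 53728/427035 = -209500/97157*(-1/26400) - 53728/427035 = 2095/25649448 - 53728/427035 = -459066301273/3651070675560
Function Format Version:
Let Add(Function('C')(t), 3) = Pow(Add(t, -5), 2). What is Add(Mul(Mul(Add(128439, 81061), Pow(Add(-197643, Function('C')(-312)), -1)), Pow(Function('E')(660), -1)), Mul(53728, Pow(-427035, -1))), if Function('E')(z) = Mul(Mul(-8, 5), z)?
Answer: Rational(-459066301273, 3651070675560) ≈ -0.12573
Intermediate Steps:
Function('C')(t) = Add(-3, Pow(Add(-5, t), 2)) (Function('C')(t) = Add(-3, Pow(Add(t, -5), 2)) = Add(-3, Pow(Add(-5, t), 2)))
Function('E')(z) = Mul(-40, z)
Add(Mul(Mul(Add(128439, 81061), Pow(Add(-197643, Function('C')(-312)), -1)), Pow(Function('E')(660), -1)), Mul(53728, Pow(-427035, -1))) = Add(Mul(Mul(Add(128439, 81061), Pow(Add(-197643, Add(-3, Pow(Add(-5, -312), 2))), -1)), Pow(Mul(-40, 660), -1)), Mul(53728, Pow(-427035, -1))) = Add(Mul(Mul(209500, Pow(Add(-197643, Add(-3, Pow(-317, 2))), -1)), Pow(-26400, -1)), Mul(53728, Rational(-1, 427035))) = Add(Mul(Mul(209500, Pow(Add(-197643, Add(-3, 100489)), -1)), Rational(-1, 26400)), Rational(-53728, 427035)) = Add(Mul(Mul(209500, Pow(Add(-197643, 100486), -1)), Rational(-1, 26400)), Rational(-53728, 427035)) = Add(Mul(Mul(209500, Pow(-97157, -1)), Rational(-1, 26400)), Rational(-53728, 427035)) = Add(Mul(Mul(209500, Rational(-1, 97157)), Rational(-1, 26400)), Rational(-53728, 427035)) = Add(Mul(Rational(-209500, 97157), Rational(-1, 26400)), Rational(-53728, 427035)) = Add(Rational(2095, 25649448), Rational(-53728, 427035)) = Rational(-459066301273, 3651070675560)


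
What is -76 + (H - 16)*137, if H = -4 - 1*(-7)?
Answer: -1857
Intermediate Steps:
H = 3 (H = -4 + 7 = 3)
-76 + (H - 16)*137 = -76 + (3 - 16)*137 = -76 - 13*137 = -76 - 1781 = -1857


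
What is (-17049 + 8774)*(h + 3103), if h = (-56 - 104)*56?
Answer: 48466675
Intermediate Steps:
h = -8960 (h = -160*56 = -8960)
(-17049 + 8774)*(h + 3103) = (-17049 + 8774)*(-8960 + 3103) = -8275*(-5857) = 48466675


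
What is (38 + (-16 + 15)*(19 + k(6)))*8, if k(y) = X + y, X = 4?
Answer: 72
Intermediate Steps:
k(y) = 4 + y
(38 + (-16 + 15)*(19 + k(6)))*8 = (38 + (-16 + 15)*(19 + (4 + 6)))*8 = (38 - (19 + 10))*8 = (38 - 1*29)*8 = (38 - 29)*8 = 9*8 = 72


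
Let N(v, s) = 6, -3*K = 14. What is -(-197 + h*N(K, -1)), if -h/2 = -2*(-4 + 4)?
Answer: 197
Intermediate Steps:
K = -14/3 (K = -⅓*14 = -14/3 ≈ -4.6667)
h = 0 (h = -(-4)*(-4 + 4) = -(-4)*0 = -2*0 = 0)
-(-197 + h*N(K, -1)) = -(-197 + 0*6) = -(-197 + 0) = -1*(-197) = 197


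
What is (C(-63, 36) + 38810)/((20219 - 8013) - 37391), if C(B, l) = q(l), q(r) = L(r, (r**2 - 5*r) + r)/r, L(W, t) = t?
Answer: -38842/25185 ≈ -1.5423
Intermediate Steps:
q(r) = (r**2 - 4*r)/r (q(r) = ((r**2 - 5*r) + r)/r = (r**2 - 4*r)/r)
C(B, l) = -4 + l
(C(-63, 36) + 38810)/((20219 - 8013) - 37391) = ((-4 + 36) + 38810)/((20219 - 8013) - 37391) = (32 + 38810)/(12206 - 37391) = 38842/(-25185) = 38842*(-1/25185) = -38842/25185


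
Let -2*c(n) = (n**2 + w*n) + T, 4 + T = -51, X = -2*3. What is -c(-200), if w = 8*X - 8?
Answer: 51145/2 ≈ 25573.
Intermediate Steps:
X = -6
T = -55 (T = -4 - 51 = -55)
w = -56 (w = 8*(-6) - 8 = -48 - 8 = -56)
c(n) = 55/2 + 28*n - n**2/2 (c(n) = -((n**2 - 56*n) - 55)/2 = -(-55 + n**2 - 56*n)/2 = 55/2 + 28*n - n**2/2)
-c(-200) = -(55/2 + 28*(-200) - 1/2*(-200)**2) = -(55/2 - 5600 - 1/2*40000) = -(55/2 - 5600 - 20000) = -1*(-51145/2) = 51145/2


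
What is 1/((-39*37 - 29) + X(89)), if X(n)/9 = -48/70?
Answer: -35/51736 ≈ -0.00067651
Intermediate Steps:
X(n) = -216/35 (X(n) = 9*(-48/70) = 9*(-48*1/70) = 9*(-24/35) = -216/35)
1/((-39*37 - 29) + X(89)) = 1/((-39*37 - 29) - 216/35) = 1/((-1443 - 29) - 216/35) = 1/(-1472 - 216/35) = 1/(-51736/35) = -35/51736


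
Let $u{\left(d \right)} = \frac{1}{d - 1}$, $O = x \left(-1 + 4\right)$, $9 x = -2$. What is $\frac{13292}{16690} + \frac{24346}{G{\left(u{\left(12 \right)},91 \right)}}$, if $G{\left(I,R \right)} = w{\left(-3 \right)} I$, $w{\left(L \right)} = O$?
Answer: $- \frac{3352254959}{8345} \approx -4.0171 \cdot 10^{5}$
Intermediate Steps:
$x = - \frac{2}{9}$ ($x = \frac{1}{9} \left(-2\right) = - \frac{2}{9} \approx -0.22222$)
$O = - \frac{2}{3}$ ($O = - \frac{2 \left(-1 + 4\right)}{9} = \left(- \frac{2}{9}\right) 3 = - \frac{2}{3} \approx -0.66667$)
$u{\left(d \right)} = \frac{1}{-1 + d}$
$w{\left(L \right)} = - \frac{2}{3}$
$G{\left(I,R \right)} = - \frac{2 I}{3}$
$\frac{13292}{16690} + \frac{24346}{G{\left(u{\left(12 \right)},91 \right)}} = \frac{13292}{16690} + \frac{24346}{\left(- \frac{2}{3}\right) \frac{1}{-1 + 12}} = 13292 \cdot \frac{1}{16690} + \frac{24346}{\left(- \frac{2}{3}\right) \frac{1}{11}} = \frac{6646}{8345} + \frac{24346}{\left(- \frac{2}{3}\right) \frac{1}{11}} = \frac{6646}{8345} + \frac{24346}{- \frac{2}{33}} = \frac{6646}{8345} + 24346 \left(- \frac{33}{2}\right) = \frac{6646}{8345} - 401709 = - \frac{3352254959}{8345}$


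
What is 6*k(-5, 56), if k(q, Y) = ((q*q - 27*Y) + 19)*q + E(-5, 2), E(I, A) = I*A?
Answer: 43980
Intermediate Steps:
E(I, A) = A*I
k(q, Y) = -10 + q*(19 + q² - 27*Y) (k(q, Y) = ((q*q - 27*Y) + 19)*q + 2*(-5) = ((q² - 27*Y) + 19)*q - 10 = (19 + q² - 27*Y)*q - 10 = q*(19 + q² - 27*Y) - 10 = -10 + q*(19 + q² - 27*Y))
6*k(-5, 56) = 6*(-10 + (-5)³ + 19*(-5) - 27*56*(-5)) = 6*(-10 - 125 - 95 + 7560) = 6*7330 = 43980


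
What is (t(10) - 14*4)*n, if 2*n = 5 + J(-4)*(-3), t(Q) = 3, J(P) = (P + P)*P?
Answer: 4823/2 ≈ 2411.5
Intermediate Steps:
J(P) = 2*P² (J(P) = (2*P)*P = 2*P²)
n = -91/2 (n = (5 + (2*(-4)²)*(-3))/2 = (5 + (2*16)*(-3))/2 = (5 + 32*(-3))/2 = (5 - 96)/2 = (½)*(-91) = -91/2 ≈ -45.500)
(t(10) - 14*4)*n = (3 - 14*4)*(-91/2) = (3 - 56)*(-91/2) = -53*(-91/2) = 4823/2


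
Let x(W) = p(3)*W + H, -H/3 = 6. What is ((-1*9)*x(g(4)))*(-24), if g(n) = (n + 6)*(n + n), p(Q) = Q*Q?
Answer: 151632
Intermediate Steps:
H = -18 (H = -3*6 = -18)
p(Q) = Q²
g(n) = 2*n*(6 + n) (g(n) = (6 + n)*(2*n) = 2*n*(6 + n))
x(W) = -18 + 9*W (x(W) = 3²*W - 18 = 9*W - 18 = -18 + 9*W)
((-1*9)*x(g(4)))*(-24) = ((-1*9)*(-18 + 9*(2*4*(6 + 4))))*(-24) = -9*(-18 + 9*(2*4*10))*(-24) = -9*(-18 + 9*80)*(-24) = -9*(-18 + 720)*(-24) = -9*702*(-24) = -6318*(-24) = 151632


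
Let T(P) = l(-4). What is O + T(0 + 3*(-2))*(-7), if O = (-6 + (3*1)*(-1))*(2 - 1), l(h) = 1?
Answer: -16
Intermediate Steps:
T(P) = 1
O = -9 (O = (-6 + 3*(-1))*1 = (-6 - 3)*1 = -9*1 = -9)
O + T(0 + 3*(-2))*(-7) = -9 + 1*(-7) = -9 - 7 = -16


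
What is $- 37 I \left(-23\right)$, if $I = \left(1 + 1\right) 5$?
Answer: $8510$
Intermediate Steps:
$I = 10$ ($I = 2 \cdot 5 = 10$)
$- 37 I \left(-23\right) = \left(-37\right) 10 \left(-23\right) = \left(-370\right) \left(-23\right) = 8510$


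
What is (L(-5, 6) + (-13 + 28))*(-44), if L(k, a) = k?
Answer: -440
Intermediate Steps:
(L(-5, 6) + (-13 + 28))*(-44) = (-5 + (-13 + 28))*(-44) = (-5 + 15)*(-44) = 10*(-44) = -440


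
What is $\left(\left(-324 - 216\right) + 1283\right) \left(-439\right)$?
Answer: $-326177$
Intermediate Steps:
$\left(\left(-324 - 216\right) + 1283\right) \left(-439\right) = \left(-540 + 1283\right) \left(-439\right) = 743 \left(-439\right) = -326177$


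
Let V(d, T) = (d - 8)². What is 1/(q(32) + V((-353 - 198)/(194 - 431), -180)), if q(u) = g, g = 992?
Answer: 56169/57528673 ≈ 0.00097637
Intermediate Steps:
V(d, T) = (-8 + d)²
q(u) = 992
1/(q(32) + V((-353 - 198)/(194 - 431), -180)) = 1/(992 + (-8 + (-353 - 198)/(194 - 431))²) = 1/(992 + (-8 - 551/(-237))²) = 1/(992 + (-8 - 551*(-1/237))²) = 1/(992 + (-8 + 551/237)²) = 1/(992 + (-1345/237)²) = 1/(992 + 1809025/56169) = 1/(57528673/56169) = 56169/57528673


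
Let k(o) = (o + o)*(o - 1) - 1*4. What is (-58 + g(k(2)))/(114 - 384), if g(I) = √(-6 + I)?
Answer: 29/135 - I*√6/270 ≈ 0.21481 - 0.0090722*I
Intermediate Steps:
k(o) = -4 + 2*o*(-1 + o) (k(o) = (2*o)*(-1 + o) - 4 = 2*o*(-1 + o) - 4 = -4 + 2*o*(-1 + o))
(-58 + g(k(2)))/(114 - 384) = (-58 + √(-6 + (-4 - 2*2 + 2*2²)))/(114 - 384) = (-58 + √(-6 + (-4 - 4 + 2*4)))/(-270) = (-58 + √(-6 + (-4 - 4 + 8)))*(-1/270) = (-58 + √(-6 + 0))*(-1/270) = (-58 + √(-6))*(-1/270) = (-58 + I*√6)*(-1/270) = 29/135 - I*√6/270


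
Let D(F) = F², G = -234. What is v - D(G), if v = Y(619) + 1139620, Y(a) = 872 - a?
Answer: 1085117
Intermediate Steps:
v = 1139873 (v = (872 - 1*619) + 1139620 = (872 - 619) + 1139620 = 253 + 1139620 = 1139873)
v - D(G) = 1139873 - 1*(-234)² = 1139873 - 1*54756 = 1139873 - 54756 = 1085117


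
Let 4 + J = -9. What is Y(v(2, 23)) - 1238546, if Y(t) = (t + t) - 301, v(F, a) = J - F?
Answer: -1238877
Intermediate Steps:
J = -13 (J = -4 - 9 = -13)
v(F, a) = -13 - F
Y(t) = -301 + 2*t (Y(t) = 2*t - 301 = -301 + 2*t)
Y(v(2, 23)) - 1238546 = (-301 + 2*(-13 - 1*2)) - 1238546 = (-301 + 2*(-13 - 2)) - 1238546 = (-301 + 2*(-15)) - 1238546 = (-301 - 30) - 1238546 = -331 - 1238546 = -1238877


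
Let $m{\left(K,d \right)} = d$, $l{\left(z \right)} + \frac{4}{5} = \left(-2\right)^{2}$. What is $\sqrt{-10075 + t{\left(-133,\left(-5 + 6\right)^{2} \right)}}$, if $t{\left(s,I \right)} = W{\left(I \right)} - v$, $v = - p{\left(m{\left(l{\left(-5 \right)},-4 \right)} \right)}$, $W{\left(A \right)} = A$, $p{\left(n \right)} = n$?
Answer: $i \sqrt{10078} \approx 100.39 i$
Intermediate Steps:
$l{\left(z \right)} = \frac{16}{5}$ ($l{\left(z \right)} = - \frac{4}{5} + \left(-2\right)^{2} = - \frac{4}{5} + 4 = \frac{16}{5}$)
$v = 4$ ($v = \left(-1\right) \left(-4\right) = 4$)
$t{\left(s,I \right)} = -4 + I$ ($t{\left(s,I \right)} = I - 4 = -4 + I$)
$\sqrt{-10075 + t{\left(-133,\left(-5 + 6\right)^{2} \right)}} = \sqrt{-10075 - \left(4 - \left(-5 + 6\right)^{2}\right)} = \sqrt{-10075 - \left(4 - 1^{2}\right)} = \sqrt{-10075 + \left(-4 + 1\right)} = \sqrt{-10075 - 3} = \sqrt{-10078} = i \sqrt{10078}$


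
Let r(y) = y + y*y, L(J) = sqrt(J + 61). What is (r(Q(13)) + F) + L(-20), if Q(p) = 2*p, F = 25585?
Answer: 26287 + sqrt(41) ≈ 26293.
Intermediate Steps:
L(J) = sqrt(61 + J)
r(y) = y + y**2
(r(Q(13)) + F) + L(-20) = ((2*13)*(1 + 2*13) + 25585) + sqrt(61 - 20) = (26*(1 + 26) + 25585) + sqrt(41) = (26*27 + 25585) + sqrt(41) = (702 + 25585) + sqrt(41) = 26287 + sqrt(41)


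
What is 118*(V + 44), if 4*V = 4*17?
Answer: 7198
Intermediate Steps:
V = 17 (V = (4*17)/4 = (¼)*68 = 17)
118*(V + 44) = 118*(17 + 44) = 118*61 = 7198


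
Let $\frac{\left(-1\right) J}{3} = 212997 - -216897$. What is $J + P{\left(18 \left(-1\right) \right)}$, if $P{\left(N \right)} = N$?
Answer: $-1289700$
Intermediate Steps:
$J = -1289682$ ($J = - 3 \left(212997 - -216897\right) = - 3 \left(212997 + 216897\right) = \left(-3\right) 429894 = -1289682$)
$J + P{\left(18 \left(-1\right) \right)} = -1289682 + 18 \left(-1\right) = -1289682 - 18 = -1289700$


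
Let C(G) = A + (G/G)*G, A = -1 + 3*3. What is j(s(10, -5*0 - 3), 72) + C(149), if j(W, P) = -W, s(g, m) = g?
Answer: 147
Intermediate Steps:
A = 8 (A = -1 + 9 = 8)
C(G) = 8 + G (C(G) = 8 + (G/G)*G = 8 + 1*G = 8 + G)
j(s(10, -5*0 - 3), 72) + C(149) = -1*10 + (8 + 149) = -10 + 157 = 147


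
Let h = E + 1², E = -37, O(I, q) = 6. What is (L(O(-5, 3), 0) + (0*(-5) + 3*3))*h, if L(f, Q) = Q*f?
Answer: -324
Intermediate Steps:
h = -36 (h = -37 + 1² = -37 + 1 = -36)
(L(O(-5, 3), 0) + (0*(-5) + 3*3))*h = (0*6 + (0*(-5) + 3*3))*(-36) = (0 + (0 + 9))*(-36) = (0 + 9)*(-36) = 9*(-36) = -324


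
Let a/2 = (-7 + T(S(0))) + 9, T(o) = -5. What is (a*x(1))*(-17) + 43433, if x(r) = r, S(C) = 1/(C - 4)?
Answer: 43535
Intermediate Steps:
S(C) = 1/(-4 + C)
a = -6 (a = 2*((-7 - 5) + 9) = 2*(-12 + 9) = 2*(-3) = -6)
(a*x(1))*(-17) + 43433 = -6*1*(-17) + 43433 = -6*(-17) + 43433 = 102 + 43433 = 43535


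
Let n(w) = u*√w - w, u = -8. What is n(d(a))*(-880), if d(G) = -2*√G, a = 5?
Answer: -1760*√5 + 7040*I*√2*5^(¼) ≈ -3935.5 + 14888.0*I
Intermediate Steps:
n(w) = -w - 8*√w (n(w) = -8*√w - w = -w - 8*√w)
n(d(a))*(-880) = (-(-2)*√5 - 8*I*√2*5^(¼))*(-880) = (2*√5 - 8*I*√2*5^(¼))*(-880) = -1760*√5 + 7040*I*√2*5^(¼)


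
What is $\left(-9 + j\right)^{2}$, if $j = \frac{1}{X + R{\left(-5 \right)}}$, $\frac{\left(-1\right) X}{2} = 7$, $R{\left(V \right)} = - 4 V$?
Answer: $\frac{2809}{36} \approx 78.028$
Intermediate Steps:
$X = -14$ ($X = \left(-2\right) 7 = -14$)
$j = \frac{1}{6}$ ($j = \frac{1}{-14 - -20} = \frac{1}{-14 + 20} = \frac{1}{6} \approx 0.16667$)
$\left(-9 + j\right)^{2} = \left(-9 + \frac{1}{6}\right)^{2} = \left(- \frac{53}{6}\right)^{2} = \frac{2809}{36}$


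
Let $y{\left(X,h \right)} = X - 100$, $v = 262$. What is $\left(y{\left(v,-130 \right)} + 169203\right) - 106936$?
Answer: $62429$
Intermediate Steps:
$y{\left(X,h \right)} = -100 + X$ ($y{\left(X,h \right)} = X - 100 = -100 + X$)
$\left(y{\left(v,-130 \right)} + 169203\right) - 106936 = \left(\left(-100 + 262\right) + 169203\right) - 106936 = \left(162 + 169203\right) - 106936 = 169365 - 106936 = 62429$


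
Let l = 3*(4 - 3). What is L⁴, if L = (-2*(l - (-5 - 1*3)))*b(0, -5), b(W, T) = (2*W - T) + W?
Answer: 146410000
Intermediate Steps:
b(W, T) = -T + 3*W (b(W, T) = (-T + 2*W) + W = -T + 3*W)
l = 3 (l = 3*1 = 3)
L = -110 (L = (-2*(3 - (-5 - 1*3)))*(-1*(-5) + 3*0) = (-2*(3 - (-5 - 3)))*(5 + 0) = -2*(3 - 1*(-8))*5 = -2*(3 + 8)*5 = -2*11*5 = -22*5 = -110)
L⁴ = (-110)⁴ = 146410000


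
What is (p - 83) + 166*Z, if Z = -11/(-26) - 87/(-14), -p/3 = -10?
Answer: 95441/91 ≈ 1048.8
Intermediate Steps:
p = 30 (p = -3*(-10) = 30)
Z = 604/91 (Z = -11*(-1/26) - 87*(-1/14) = 11/26 + 87/14 = 604/91 ≈ 6.6374)
(p - 83) + 166*Z = (30 - 83) + 166*(604/91) = -53 + 100264/91 = 95441/91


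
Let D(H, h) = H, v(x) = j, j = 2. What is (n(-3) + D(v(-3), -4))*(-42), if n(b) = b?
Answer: 42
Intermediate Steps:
v(x) = 2
(n(-3) + D(v(-3), -4))*(-42) = (-3 + 2)*(-42) = -1*(-42) = 42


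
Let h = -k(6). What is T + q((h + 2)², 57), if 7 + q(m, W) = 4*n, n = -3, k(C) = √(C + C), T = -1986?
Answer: -2005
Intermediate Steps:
k(C) = √2*√C (k(C) = √(2*C) = √2*√C)
h = -2*√3 (h = -√2*√6 = -2*√3 ≈ -3.4641)
q(m, W) = -19 (q(m, W) = -7 + 4*(-3) = -7 - 12 = -19)
T + q((h + 2)², 57) = -1986 - 19 = -2005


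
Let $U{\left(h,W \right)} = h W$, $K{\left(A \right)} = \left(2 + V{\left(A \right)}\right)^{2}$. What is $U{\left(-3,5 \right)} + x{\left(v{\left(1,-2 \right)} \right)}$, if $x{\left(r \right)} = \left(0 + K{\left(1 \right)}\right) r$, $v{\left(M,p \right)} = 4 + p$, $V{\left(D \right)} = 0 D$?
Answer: $-7$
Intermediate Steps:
$V{\left(D \right)} = 0$
$K{\left(A \right)} = 4$ ($K{\left(A \right)} = \left(2 + 0\right)^{2} = 2^{2} = 4$)
$x{\left(r \right)} = 4 r$ ($x{\left(r \right)} = \left(0 + 4\right) r = 4 r$)
$U{\left(h,W \right)} = W h$
$U{\left(-3,5 \right)} + x{\left(v{\left(1,-2 \right)} \right)} = 5 \left(-3\right) + 4 \left(4 - 2\right) = -15 + 4 \cdot 2 = -15 + 8 = -7$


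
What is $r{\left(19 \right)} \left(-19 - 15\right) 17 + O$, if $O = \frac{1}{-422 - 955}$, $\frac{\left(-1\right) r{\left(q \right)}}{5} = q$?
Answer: $\frac{75611069}{1377} \approx 54910.0$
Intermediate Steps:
$r{\left(q \right)} = - 5 q$
$O = - \frac{1}{1377}$ ($O = \frac{1}{-1377} = - \frac{1}{1377} \approx -0.00072622$)
$r{\left(19 \right)} \left(-19 - 15\right) 17 + O = \left(-5\right) 19 \left(-19 - 15\right) 17 - \frac{1}{1377} = - 95 \left(\left(-34\right) 17\right) - \frac{1}{1377} = \left(-95\right) \left(-578\right) - \frac{1}{1377} = 54910 - \frac{1}{1377} = \frac{75611069}{1377}$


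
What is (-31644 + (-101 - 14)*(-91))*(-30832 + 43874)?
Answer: -276216518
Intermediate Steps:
(-31644 + (-101 - 14)*(-91))*(-30832 + 43874) = (-31644 - 115*(-91))*13042 = (-31644 + 10465)*13042 = -21179*13042 = -276216518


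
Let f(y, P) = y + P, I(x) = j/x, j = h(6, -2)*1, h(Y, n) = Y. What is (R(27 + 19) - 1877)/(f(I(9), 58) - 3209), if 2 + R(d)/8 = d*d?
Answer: -45105/9451 ≈ -4.7725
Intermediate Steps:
j = 6 (j = 6*1 = 6)
R(d) = -16 + 8*d**2 (R(d) = -16 + 8*(d*d) = -16 + 8*d**2)
I(x) = 6/x
f(y, P) = P + y
(R(27 + 19) - 1877)/(f(I(9), 58) - 3209) = ((-16 + 8*(27 + 19)**2) - 1877)/((58 + 6/9) - 3209) = ((-16 + 8*46**2) - 1877)/((58 + 6*(1/9)) - 3209) = ((-16 + 8*2116) - 1877)/((58 + 2/3) - 3209) = ((-16 + 16928) - 1877)/(176/3 - 3209) = (16912 - 1877)/(-9451/3) = 15035*(-3/9451) = -45105/9451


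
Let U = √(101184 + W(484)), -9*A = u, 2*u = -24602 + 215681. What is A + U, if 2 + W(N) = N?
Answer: -21231/2 + √101666 ≈ -10297.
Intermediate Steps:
u = 191079/2 (u = (-24602 + 215681)/2 = (½)*191079 = 191079/2 ≈ 95540.)
A = -21231/2 (A = -⅑*191079/2 = -21231/2 ≈ -10616.)
W(N) = -2 + N
U = √101666 (U = √(101184 + (-2 + 484)) = √(101184 + 482) = √101666 ≈ 318.85)
A + U = -21231/2 + √101666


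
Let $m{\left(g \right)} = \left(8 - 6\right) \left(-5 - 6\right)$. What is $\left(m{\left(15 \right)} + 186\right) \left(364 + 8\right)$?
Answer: $61008$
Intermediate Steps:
$m{\left(g \right)} = -22$ ($m{\left(g \right)} = 2 \left(-11\right) = -22$)
$\left(m{\left(15 \right)} + 186\right) \left(364 + 8\right) = \left(-22 + 186\right) \left(364 + 8\right) = 164 \cdot 372 = 61008$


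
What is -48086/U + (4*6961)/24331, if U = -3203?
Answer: 1259164798/77932193 ≈ 16.157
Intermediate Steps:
-48086/U + (4*6961)/24331 = -48086/(-3203) + (4*6961)/24331 = -48086*(-1/3203) + 27844*(1/24331) = 48086/3203 + 27844/24331 = 1259164798/77932193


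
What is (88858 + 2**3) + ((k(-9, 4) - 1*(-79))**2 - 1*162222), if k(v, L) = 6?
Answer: -66131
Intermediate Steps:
(88858 + 2**3) + ((k(-9, 4) - 1*(-79))**2 - 1*162222) = (88858 + 2**3) + ((6 - 1*(-79))**2 - 1*162222) = (88858 + 8) + ((6 + 79)**2 - 162222) = 88866 + (85**2 - 162222) = 88866 + (7225 - 162222) = 88866 - 154997 = -66131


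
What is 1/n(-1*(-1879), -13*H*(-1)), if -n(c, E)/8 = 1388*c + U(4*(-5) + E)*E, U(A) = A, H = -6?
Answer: -1/20925568 ≈ -4.7788e-8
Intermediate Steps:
n(c, E) = -11104*c - 8*E*(-20 + E) (n(c, E) = -8*(1388*c + (4*(-5) + E)*E) = -8*(1388*c + (-20 + E)*E) = -8*(1388*c + E*(-20 + E)) = -11104*c - 8*E*(-20 + E))
1/n(-1*(-1879), -13*H*(-1)) = 1/(-(-11104)*(-1879) - 8*-13*(-6)*(-1)*(-20 - 13*(-6)*(-1))) = 1/(-11104*1879 - 8*78*(-1)*(-20 + 78*(-1))) = 1/(-20864416 - 8*(-78)*(-20 - 78)) = 1/(-20864416 - 8*(-78)*(-98)) = 1/(-20864416 - 61152) = 1/(-20925568) = -1/20925568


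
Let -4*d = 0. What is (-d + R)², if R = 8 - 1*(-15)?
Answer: 529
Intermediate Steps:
R = 23 (R = 8 + 15 = 23)
d = 0 (d = -¼*0 = 0)
(-d + R)² = (-1*0 + 23)² = (0 + 23)² = 23² = 529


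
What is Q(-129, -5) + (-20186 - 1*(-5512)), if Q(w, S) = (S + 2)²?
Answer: -14665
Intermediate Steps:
Q(w, S) = (2 + S)²
Q(-129, -5) + (-20186 - 1*(-5512)) = (2 - 5)² + (-20186 - 1*(-5512)) = (-3)² + (-20186 + 5512) = 9 - 14674 = -14665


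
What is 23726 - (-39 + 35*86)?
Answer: 20755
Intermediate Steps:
23726 - (-39 + 35*86) = 23726 - (-39 + 3010) = 23726 - 1*2971 = 23726 - 2971 = 20755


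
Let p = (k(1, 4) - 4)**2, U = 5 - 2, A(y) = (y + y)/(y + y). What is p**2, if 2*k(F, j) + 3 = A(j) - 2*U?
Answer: 4096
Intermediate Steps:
A(y) = 1 (A(y) = (2*y)/((2*y)) = (2*y)*(1/(2*y)) = 1)
U = 3
k(F, j) = -4 (k(F, j) = -3/2 + (1 - 2*3)/2 = -3/2 + (1 - 6)/2 = -3/2 + (1/2)*(-5) = -3/2 - 5/2 = -4)
p = 64 (p = (-4 - 4)**2 = (-8)**2 = 64)
p**2 = 64**2 = 4096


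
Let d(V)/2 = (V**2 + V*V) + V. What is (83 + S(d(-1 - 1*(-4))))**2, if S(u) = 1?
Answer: 7056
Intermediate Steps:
d(V) = 2*V + 4*V**2 (d(V) = 2*((V**2 + V*V) + V) = 2*((V**2 + V**2) + V) = 2*(2*V**2 + V) = 2*(V + 2*V**2) = 2*V + 4*V**2)
(83 + S(d(-1 - 1*(-4))))**2 = (83 + 1)**2 = 84**2 = 7056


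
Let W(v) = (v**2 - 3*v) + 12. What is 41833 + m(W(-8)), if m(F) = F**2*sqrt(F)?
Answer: 141833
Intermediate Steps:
W(v) = 12 + v**2 - 3*v
m(F) = F**(5/2)
41833 + m(W(-8)) = 41833 + (12 + (-8)**2 - 3*(-8))**(5/2) = 41833 + (12 + 64 + 24)**(5/2) = 41833 + 100**(5/2) = 41833 + 100000 = 141833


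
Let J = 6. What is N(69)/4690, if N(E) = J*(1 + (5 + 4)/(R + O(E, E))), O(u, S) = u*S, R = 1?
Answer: 14313/11166890 ≈ 0.0012817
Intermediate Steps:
O(u, S) = S*u
N(E) = 6 + 54/(1 + E²) (N(E) = 6*(1 + (5 + 4)/(1 + E*E)) = 6*(1 + 9/(1 + E²)) = 6 + 54/(1 + E²))
N(69)/4690 = (6*(10 + 69²)/(1 + 69²))/4690 = (6*(10 + 4761)/(1 + 4761))*(1/4690) = (6*4771/4762)*(1/4690) = (6*(1/4762)*4771)*(1/4690) = (14313/2381)*(1/4690) = 14313/11166890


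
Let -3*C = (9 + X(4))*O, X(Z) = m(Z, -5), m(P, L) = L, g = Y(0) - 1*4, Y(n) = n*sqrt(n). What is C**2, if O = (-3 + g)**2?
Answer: 38416/9 ≈ 4268.4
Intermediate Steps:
Y(n) = n**(3/2)
g = -4 (g = 0**(3/2) - 1*4 = 0 - 4 = -4)
X(Z) = -5
O = 49 (O = (-3 - 4)**2 = (-7)**2 = 49)
C = -196/3 (C = -(9 - 5)*49/3 = -4*49/3 = -1/3*196 = -196/3 ≈ -65.333)
C**2 = (-196/3)**2 = 38416/9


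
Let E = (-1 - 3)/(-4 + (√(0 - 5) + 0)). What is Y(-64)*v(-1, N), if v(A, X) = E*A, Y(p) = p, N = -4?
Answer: 1024/21 + 256*I*√5/21 ≈ 48.762 + 27.259*I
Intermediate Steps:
E = -4/(-4 + I*√5) (E = -4/(-4 + (√(-5) + 0)) = -4/(-4 + (I*√5 + 0)) = -4/(-4 + I*√5) ≈ 0.7619 + 0.42592*I)
v(A, X) = A*(16/21 + 4*I*√5/21) (v(A, X) = (16/21 + 4*I*√5/21)*A = A*(16/21 + 4*I*√5/21))
Y(-64)*v(-1, N) = -256*(-1)*(4 + I*√5)/21 = -64*(-16/21 - 4*I*√5/21) = 1024/21 + 256*I*√5/21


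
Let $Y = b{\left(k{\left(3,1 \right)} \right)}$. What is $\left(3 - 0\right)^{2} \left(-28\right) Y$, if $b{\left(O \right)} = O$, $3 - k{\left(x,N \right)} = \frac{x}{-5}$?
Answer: $- \frac{4536}{5} \approx -907.2$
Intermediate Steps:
$k{\left(x,N \right)} = 3 + \frac{x}{5}$ ($k{\left(x,N \right)} = 3 - \frac{x}{-5} = 3 - x \left(- \frac{1}{5}\right) = 3 - - \frac{x}{5} = 3 + \frac{x}{5}$)
$Y = \frac{18}{5}$ ($Y = 3 + \frac{1}{5} \cdot 3 = 3 + \frac{3}{5} = \frac{18}{5} \approx 3.6$)
$\left(3 - 0\right)^{2} \left(-28\right) Y = \left(3 - 0\right)^{2} \left(-28\right) \frac{18}{5} = \left(3 + 0\right)^{2} \left(-28\right) \frac{18}{5} = 3^{2} \left(-28\right) \frac{18}{5} = 9 \left(-28\right) \frac{18}{5} = \left(-252\right) \frac{18}{5} = - \frac{4536}{5}$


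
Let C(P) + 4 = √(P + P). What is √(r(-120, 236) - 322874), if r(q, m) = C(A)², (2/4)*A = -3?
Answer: √(-322870 - 16*I*√3) ≈ 0.024 - 568.22*I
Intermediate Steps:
A = -6 (A = 2*(-3) = -6)
C(P) = -4 + √2*√P (C(P) = -4 + √(P + P) = -4 + √(2*P) = -4 + √2*√P)
r(q, m) = (-4 + 2*I*√3)² (r(q, m) = (-4 + √2*√(-6))² = (-4 + √2*(I*√6))² = (-4 + 2*I*√3)²)
√(r(-120, 236) - 322874) = √((4 - 16*I*√3) - 322874) = √(-322870 - 16*I*√3)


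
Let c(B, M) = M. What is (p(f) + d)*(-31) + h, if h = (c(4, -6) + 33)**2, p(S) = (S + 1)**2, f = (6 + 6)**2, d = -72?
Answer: -648814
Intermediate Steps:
f = 144 (f = 12**2 = 144)
p(S) = (1 + S)**2
h = 729 (h = (-6 + 33)**2 = 27**2 = 729)
(p(f) + d)*(-31) + h = ((1 + 144)**2 - 72)*(-31) + 729 = (145**2 - 72)*(-31) + 729 = (21025 - 72)*(-31) + 729 = 20953*(-31) + 729 = -649543 + 729 = -648814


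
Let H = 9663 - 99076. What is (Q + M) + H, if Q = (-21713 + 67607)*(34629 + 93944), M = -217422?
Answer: 5900422427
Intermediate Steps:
H = -89413
Q = 5900729262 (Q = 45894*128573 = 5900729262)
(Q + M) + H = (5900729262 - 217422) - 89413 = 5900511840 - 89413 = 5900422427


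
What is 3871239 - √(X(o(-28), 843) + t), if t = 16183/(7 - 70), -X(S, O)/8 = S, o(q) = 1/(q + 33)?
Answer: 3871239 - I*√2849665/105 ≈ 3.8712e+6 - 16.077*I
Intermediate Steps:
o(q) = 1/(33 + q)
X(S, O) = -8*S
t = -16183/63 (t = 16183/(-63) = 16183*(-1/63) = -16183/63 ≈ -256.87)
3871239 - √(X(o(-28), 843) + t) = 3871239 - √(-8/(33 - 28) - 16183/63) = 3871239 - √(-8/5 - 16183/63) = 3871239 - √(-81419/315) = 3871239 - I*√2849665/105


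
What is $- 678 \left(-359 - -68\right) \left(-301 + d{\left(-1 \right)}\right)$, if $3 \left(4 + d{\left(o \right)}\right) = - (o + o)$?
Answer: $-60044358$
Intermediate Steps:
$d{\left(o \right)} = -4 - \frac{2 o}{3}$ ($d{\left(o \right)} = -4 + \frac{\left(-1\right) \left(o + o\right)}{3} = -4 + \frac{\left(-1\right) 2 o}{3} = -4 + \frac{\left(-2\right) o}{3} = -4 - \frac{2 o}{3}$)
$- 678 \left(-359 - -68\right) \left(-301 + d{\left(-1 \right)}\right) = - 678 \left(-359 - -68\right) \left(-301 - \frac{10}{3}\right) = - 678 \left(-359 + 68\right) \left(-301 + \left(-4 + \frac{2}{3}\right)\right) = - 678 \left(- 291 \left(-301 - \frac{10}{3}\right)\right) = - 678 \left(\left(-291\right) \left(- \frac{913}{3}\right)\right) = \left(-678\right) 88561 = -60044358$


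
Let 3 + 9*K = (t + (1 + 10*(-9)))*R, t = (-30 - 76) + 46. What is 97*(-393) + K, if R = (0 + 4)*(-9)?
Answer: -112576/3 ≈ -37525.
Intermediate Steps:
t = -60 (t = -106 + 46 = -60)
R = -36 (R = 4*(-9) = -36)
K = 1787/3 (K = -1/3 + ((-60 + (1 + 10*(-9)))*(-36))/9 = -1/3 + ((-60 + (1 - 90))*(-36))/9 = -1/3 + ((-60 - 89)*(-36))/9 = -1/3 + (-149*(-36))/9 = -1/3 + (1/9)*5364 = -1/3 + 596 = 1787/3 ≈ 595.67)
97*(-393) + K = 97*(-393) + 1787/3 = -38121 + 1787/3 = -112576/3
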